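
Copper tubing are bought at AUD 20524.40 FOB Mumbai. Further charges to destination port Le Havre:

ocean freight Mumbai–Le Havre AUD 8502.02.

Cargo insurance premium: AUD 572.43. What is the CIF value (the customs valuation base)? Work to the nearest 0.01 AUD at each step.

CIF value: AUD 29598.85

CIF = FOB price + freight + insurance
CIF = 20524.40 + 8502.02 + 572.43 = 29598.85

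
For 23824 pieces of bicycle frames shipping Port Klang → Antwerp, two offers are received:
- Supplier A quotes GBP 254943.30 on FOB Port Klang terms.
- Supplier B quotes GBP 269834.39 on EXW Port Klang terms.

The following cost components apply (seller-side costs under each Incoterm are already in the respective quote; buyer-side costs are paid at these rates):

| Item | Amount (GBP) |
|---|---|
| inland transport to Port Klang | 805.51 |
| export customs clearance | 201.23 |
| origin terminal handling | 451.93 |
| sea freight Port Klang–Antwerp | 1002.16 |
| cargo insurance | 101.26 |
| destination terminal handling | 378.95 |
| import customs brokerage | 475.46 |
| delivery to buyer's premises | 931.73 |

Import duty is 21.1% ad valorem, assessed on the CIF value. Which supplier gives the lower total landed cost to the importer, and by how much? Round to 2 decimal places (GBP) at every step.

Supplier A is cheaper by GBP 19799.56

Supplier A (FOB):
CIF value = FOB price + freight + insurance = 254943.30 + 1002.16 + 101.26 = 256046.72
Import duty = 256046.72 × 21.1% = 54025.86
Buyer bears (A): 1002.16 + 101.26 + 378.95 + 475.46 + 931.73 = 2889.56
Landed cost (A) = invoice 254943.30 + 2889.56 + duty 54025.86 = 311858.72
Supplier B (EXW):
CIF value = EXW price + inland to port + export clearance + origin terminal + freight + insurance = 269834.39 + 805.51 + 201.23 + 451.93 + 1002.16 + 101.26 = 272396.48
Import duty = 272396.48 × 21.1% = 57475.66
Buyer bears (B): 805.51 + 201.23 + 451.93 + 1002.16 + 101.26 + 378.95 + 475.46 + 931.73 = 4348.23
Landed cost (B) = invoice 269834.39 + 4348.23 + duty 57475.66 = 331658.28
Difference = |311858.72 − 331658.28| = 19799.56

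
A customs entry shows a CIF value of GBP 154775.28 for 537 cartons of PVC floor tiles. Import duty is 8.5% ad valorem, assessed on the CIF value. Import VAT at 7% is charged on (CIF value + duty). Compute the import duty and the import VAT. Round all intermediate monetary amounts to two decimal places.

Import duty: GBP 13155.90; import VAT: GBP 11755.18

Import duty = 154775.28 × 8.5% = 13155.90
VAT base = CIF + duty = 154775.28 + 13155.90 = 167931.18
Import VAT = 167931.18 × 7% = 11755.18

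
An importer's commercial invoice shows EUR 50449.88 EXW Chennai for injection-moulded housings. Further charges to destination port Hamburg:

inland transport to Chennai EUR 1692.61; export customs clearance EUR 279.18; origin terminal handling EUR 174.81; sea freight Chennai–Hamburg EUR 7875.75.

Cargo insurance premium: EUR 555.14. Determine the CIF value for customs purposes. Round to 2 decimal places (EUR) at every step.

CIF = EXW price + pre-shipment costs + freight + insurance
CIF = 50449.88 + 1692.61 + 279.18 + 174.81 + 7875.75 + 555.14 = 61027.37

CIF value: EUR 61027.37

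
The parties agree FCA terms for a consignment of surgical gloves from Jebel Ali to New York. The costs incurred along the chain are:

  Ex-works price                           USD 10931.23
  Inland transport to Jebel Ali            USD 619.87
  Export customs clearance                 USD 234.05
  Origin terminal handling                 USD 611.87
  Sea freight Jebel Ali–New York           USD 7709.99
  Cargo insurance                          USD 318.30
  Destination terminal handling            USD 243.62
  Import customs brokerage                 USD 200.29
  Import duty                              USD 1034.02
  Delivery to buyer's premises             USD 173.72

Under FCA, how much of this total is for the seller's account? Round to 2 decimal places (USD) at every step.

FCA: the seller delivers export-cleared goods to the carrier; the buyer bears costs from that point.
Seller's account: goods 10931.23 + inland to port 619.87 + export clearance 234.05 = 11785.15
Buyer's account: origin terminal 611.87 + freight 7709.99 + insurance 318.30 + destination terminal 243.62 + brokerage 200.29 + duty 1034.02 + delivery 173.72 = 10291.81

Seller's account: USD 11785.15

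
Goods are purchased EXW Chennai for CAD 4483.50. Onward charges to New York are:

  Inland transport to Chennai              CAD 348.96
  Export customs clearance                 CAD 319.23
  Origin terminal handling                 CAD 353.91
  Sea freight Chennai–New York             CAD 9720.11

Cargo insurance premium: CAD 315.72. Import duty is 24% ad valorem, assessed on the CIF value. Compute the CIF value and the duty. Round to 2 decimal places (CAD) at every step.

CIF = EXW price + pre-shipment costs + freight + insurance
CIF = 4483.50 + 348.96 + 319.23 + 353.91 + 9720.11 + 315.72 = 15541.43
Import duty = 15541.43 × 24% = 3729.94

CIF value: CAD 15541.43; import duty: CAD 3729.94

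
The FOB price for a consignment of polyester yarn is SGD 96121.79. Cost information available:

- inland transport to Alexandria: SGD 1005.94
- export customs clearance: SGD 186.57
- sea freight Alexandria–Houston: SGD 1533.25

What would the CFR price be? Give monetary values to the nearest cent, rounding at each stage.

Not relevant to the conversion: inland to port, export clearance — on the seller under both FOB and CFR; already in the FOB price and stays in the CFR price.
From FOB to CFR, the seller additionally bears: freight.
CFR price = 96121.79 + 1533.25 = 97655.04

CFR price: SGD 97655.04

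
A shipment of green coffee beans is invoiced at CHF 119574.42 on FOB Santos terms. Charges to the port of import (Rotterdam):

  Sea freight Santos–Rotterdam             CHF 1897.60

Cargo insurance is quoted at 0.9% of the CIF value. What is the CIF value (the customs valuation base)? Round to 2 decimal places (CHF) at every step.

Let C be the CIF value. C = FOB price + freight + 0.9% × C
C − 0.9% × C = 119574.42 + 1897.60
0.991 × C = 121472.02
C = 121472.02 / 0.991 = 122575.20
Insurance premium = 0.9% × 122575.20 = 1103.18

CIF value: CHF 122575.20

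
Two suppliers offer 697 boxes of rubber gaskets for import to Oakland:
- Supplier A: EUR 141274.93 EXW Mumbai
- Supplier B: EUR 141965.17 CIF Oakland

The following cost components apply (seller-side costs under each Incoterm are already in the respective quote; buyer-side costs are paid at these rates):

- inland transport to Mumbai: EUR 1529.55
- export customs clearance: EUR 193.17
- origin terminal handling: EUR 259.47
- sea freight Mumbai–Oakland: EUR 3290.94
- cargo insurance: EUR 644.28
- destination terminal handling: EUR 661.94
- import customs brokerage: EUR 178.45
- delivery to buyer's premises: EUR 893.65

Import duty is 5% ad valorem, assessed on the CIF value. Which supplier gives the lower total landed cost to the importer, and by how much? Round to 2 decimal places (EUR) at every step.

Supplier A (EXW):
CIF value = EXW price + inland to port + export clearance + origin terminal + freight + insurance = 141274.93 + 1529.55 + 193.17 + 259.47 + 3290.94 + 644.28 = 147192.34
Import duty = 147192.34 × 5% = 7359.62
Buyer bears (A): 1529.55 + 193.17 + 259.47 + 3290.94 + 644.28 + 661.94 + 178.45 + 893.65 = 7651.45
Landed cost (A) = invoice 141274.93 + 7651.45 + duty 7359.62 = 156286.00
Supplier B (CIF):
The CIF price already equals the CIF value: 141965.17
Import duty = 141965.17 × 5% = 7098.26
Buyer bears (B): 661.94 + 178.45 + 893.65 = 1734.04
Landed cost (B) = invoice 141965.17 + 1734.04 + duty 7098.26 = 150797.47
Difference = |156286.00 − 150797.47| = 5488.53

Supplier B is cheaper by EUR 5488.53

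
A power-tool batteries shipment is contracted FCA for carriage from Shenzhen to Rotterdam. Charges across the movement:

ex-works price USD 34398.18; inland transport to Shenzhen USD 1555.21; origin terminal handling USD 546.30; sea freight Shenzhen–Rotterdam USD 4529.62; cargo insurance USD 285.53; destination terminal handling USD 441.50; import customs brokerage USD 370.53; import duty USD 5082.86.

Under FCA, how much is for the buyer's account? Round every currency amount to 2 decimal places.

FCA: the seller delivers export-cleared goods to the carrier; the buyer bears costs from that point.
Seller's account: goods 34398.18 + inland to port 1555.21 = 35953.39
Buyer's account: origin terminal 546.30 + freight 4529.62 + insurance 285.53 + destination terminal 441.50 + brokerage 370.53 + duty 5082.86 = 11256.34

Buyer's account: USD 11256.34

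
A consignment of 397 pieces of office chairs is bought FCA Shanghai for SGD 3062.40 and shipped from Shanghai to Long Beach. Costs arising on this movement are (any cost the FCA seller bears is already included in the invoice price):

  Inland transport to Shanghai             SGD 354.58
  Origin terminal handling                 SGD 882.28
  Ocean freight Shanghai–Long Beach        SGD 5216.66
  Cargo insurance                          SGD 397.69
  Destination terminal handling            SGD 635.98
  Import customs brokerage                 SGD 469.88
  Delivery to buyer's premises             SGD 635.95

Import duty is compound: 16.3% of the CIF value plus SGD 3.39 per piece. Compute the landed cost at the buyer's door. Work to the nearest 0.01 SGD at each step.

FCA: the seller delivers export-cleared goods to the carrier; the buyer bears costs from that point.
Already in the invoice (seller's account under FCA): inland to port — exclude.
CIF value = FCA price + origin terminal + freight + insurance = 3062.40 + 882.28 + 5216.66 + 397.69 = 9559.03
Ad valorem component: 9559.03 × 16.3% = 1558.12
Specific component: 397 × 3.39 = 1345.83
Import duty = 1558.12 + 1345.83 = 2903.95
Buyer bears: origin terminal 882.28 + freight 5216.66 + insurance 397.69 + destination terminal 635.98 + brokerage 469.88 + delivery 635.95 + duty 2903.95 = 11142.39
Landed cost = invoice 3062.40 + 11142.39 = 14204.79

Total landed cost: SGD 14204.79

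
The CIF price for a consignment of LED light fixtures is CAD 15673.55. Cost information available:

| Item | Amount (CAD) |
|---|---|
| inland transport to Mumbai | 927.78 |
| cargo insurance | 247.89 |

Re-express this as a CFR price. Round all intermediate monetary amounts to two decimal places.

Not relevant to the conversion: inland to port — on the seller under both CIF and CFR; already in the CIF price and stays in the CFR price.
From CIF to CFR, the seller no longer bears: insurance.
CFR price = 15673.55 − 247.89 = 15425.66

CFR price: CAD 15425.66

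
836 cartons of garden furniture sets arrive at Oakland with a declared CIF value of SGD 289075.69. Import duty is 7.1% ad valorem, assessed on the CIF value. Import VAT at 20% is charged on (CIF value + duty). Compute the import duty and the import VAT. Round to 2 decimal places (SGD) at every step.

Import duty = 289075.69 × 7.1% = 20524.37
VAT base = CIF + duty = 289075.69 + 20524.37 = 309600.06
Import VAT = 309600.06 × 20% = 61920.01

Import duty: SGD 20524.37; import VAT: SGD 61920.01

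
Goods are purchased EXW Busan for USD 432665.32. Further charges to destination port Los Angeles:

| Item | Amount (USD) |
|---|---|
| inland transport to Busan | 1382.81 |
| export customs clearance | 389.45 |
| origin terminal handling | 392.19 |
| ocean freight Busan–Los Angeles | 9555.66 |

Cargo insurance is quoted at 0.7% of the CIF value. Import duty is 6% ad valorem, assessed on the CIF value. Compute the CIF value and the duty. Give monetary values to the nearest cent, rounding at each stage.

CIF value: USD 447518.06; import duty: USD 26851.08

Let C be the CIF value. C = EXW price + pre-shipment costs + freight + 0.7% × C
C − 0.7% × C = 432665.32 + 1382.81 + 389.45 + 392.19 + 9555.66
0.993 × C = 444385.43
C = 444385.43 / 0.993 = 447518.06
Insurance premium = 0.7% × 447518.06 = 3132.63
Import duty = 447518.06 × 6% = 26851.08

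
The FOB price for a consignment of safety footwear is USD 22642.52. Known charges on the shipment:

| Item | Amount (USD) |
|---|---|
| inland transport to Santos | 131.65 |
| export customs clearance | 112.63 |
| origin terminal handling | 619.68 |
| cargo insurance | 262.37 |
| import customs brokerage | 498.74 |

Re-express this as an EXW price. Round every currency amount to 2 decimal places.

Not relevant to the conversion: brokerage, insurance — on the buyer under both terms; not part of either seller's price.
From FOB to EXW, the seller no longer bears: inland to port, export clearance, origin terminal.
EXW price = 22642.52 − 131.65 − 112.63 − 619.68 = 21778.56

EXW price: USD 21778.56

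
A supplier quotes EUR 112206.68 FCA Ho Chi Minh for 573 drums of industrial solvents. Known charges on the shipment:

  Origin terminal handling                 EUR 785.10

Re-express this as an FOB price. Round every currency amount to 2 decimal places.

FOB price: EUR 112991.78

From FCA to FOB, the seller additionally bears: origin terminal.
FOB price = 112206.68 + 785.10 = 112991.78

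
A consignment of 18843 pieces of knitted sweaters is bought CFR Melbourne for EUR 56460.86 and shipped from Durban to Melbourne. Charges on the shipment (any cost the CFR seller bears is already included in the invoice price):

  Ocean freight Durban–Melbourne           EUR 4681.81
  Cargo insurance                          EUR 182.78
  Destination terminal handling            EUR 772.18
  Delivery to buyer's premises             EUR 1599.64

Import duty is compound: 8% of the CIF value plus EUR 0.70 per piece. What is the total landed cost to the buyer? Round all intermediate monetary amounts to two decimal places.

Total landed cost: EUR 76737.05

CFR: the seller pays costs through ocean freight to the destination port, but not insurance.
Already in the invoice (seller's account under CFR): freight — exclude.
CIF value = CFR price + insurance = 56460.86 + 182.78 = 56643.64
Ad valorem component: 56643.64 × 8% = 4531.49
Specific component: 18843 × 0.70 = 13190.10
Import duty = 4531.49 + 13190.10 = 17721.59
Buyer bears: insurance 182.78 + destination terminal 772.18 + delivery 1599.64 + duty 17721.59 = 20276.19
Landed cost = invoice 56460.86 + 20276.19 = 76737.05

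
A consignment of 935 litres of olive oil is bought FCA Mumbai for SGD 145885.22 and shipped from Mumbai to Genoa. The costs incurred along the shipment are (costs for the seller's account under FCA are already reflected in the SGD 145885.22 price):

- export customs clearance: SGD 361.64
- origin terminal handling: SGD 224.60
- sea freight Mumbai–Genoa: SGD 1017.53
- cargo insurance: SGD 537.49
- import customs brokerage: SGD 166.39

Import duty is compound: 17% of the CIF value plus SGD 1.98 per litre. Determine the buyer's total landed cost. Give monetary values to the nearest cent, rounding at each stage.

Total landed cost: SGD 174785.55

FCA: the seller delivers export-cleared goods to the carrier; the buyer bears costs from that point.
Already in the invoice (seller's account under FCA): export clearance — exclude.
CIF value = FCA price + origin terminal + freight + insurance = 145885.22 + 224.60 + 1017.53 + 537.49 = 147664.84
Ad valorem component: 147664.84 × 17% = 25103.02
Specific component: 935 × 1.98 = 1851.30
Import duty = 25103.02 + 1851.30 = 26954.32
Buyer bears: origin terminal 224.60 + freight 1017.53 + insurance 537.49 + brokerage 166.39 + duty 26954.32 = 28900.33
Landed cost = invoice 145885.22 + 28900.33 = 174785.55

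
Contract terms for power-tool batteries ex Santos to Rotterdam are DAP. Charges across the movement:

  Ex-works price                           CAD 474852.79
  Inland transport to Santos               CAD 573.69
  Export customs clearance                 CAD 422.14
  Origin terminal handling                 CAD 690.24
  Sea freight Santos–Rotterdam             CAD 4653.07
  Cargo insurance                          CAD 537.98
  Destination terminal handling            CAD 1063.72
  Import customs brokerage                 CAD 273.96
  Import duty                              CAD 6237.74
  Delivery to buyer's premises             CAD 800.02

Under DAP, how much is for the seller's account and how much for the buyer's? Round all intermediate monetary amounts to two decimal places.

Seller: CAD 483593.65; buyer: CAD 6511.70

DAP: the seller bears all costs to the named destination except import duty and clearance.
Seller's account: goods 474852.79 + inland to port 573.69 + export clearance 422.14 + origin terminal 690.24 + freight 4653.07 + insurance 537.98 + destination terminal 1063.72 + delivery 800.02 = 483593.65
Buyer's account: brokerage 273.96 + duty 6237.74 = 6511.70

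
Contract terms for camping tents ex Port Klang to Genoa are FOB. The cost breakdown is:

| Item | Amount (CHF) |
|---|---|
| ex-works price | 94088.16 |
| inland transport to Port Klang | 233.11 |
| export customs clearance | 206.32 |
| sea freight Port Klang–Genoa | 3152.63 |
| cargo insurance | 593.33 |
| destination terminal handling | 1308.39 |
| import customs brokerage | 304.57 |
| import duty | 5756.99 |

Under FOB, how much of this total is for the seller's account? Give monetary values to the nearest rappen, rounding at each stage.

FOB: the seller bears costs until goods are on board at the origin port; the buyer bears freight, insurance and all costs thereafter.
Seller's account: goods 94088.16 + inland to port 233.11 + export clearance 206.32 = 94527.59
Buyer's account: freight 3152.63 + insurance 593.33 + destination terminal 1308.39 + brokerage 304.57 + duty 5756.99 = 11115.91

Seller's account: CHF 94527.59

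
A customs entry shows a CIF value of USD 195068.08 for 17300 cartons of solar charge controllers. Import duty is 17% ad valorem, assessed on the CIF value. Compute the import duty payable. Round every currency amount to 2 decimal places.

Import duty: USD 33161.57

Import duty = 195068.08 × 17% = 33161.57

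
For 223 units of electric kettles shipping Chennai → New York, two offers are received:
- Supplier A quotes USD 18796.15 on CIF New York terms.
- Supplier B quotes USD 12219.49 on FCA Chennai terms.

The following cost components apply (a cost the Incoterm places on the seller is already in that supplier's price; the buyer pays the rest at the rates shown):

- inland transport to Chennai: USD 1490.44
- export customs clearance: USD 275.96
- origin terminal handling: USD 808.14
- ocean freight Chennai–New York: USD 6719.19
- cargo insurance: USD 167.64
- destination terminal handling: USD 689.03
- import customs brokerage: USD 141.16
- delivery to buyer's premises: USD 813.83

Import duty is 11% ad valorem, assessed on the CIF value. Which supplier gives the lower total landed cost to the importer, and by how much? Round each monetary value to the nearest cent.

Supplier A (CIF):
The CIF price already equals the CIF value: 18796.15
Import duty = 18796.15 × 11% = 2067.58
Buyer bears (A): 689.03 + 141.16 + 813.83 = 1644.02
Landed cost (A) = invoice 18796.15 + 1644.02 + duty 2067.58 = 22507.75
Supplier B (FCA):
CIF value = FCA price + origin terminal + freight + insurance = 12219.49 + 808.14 + 6719.19 + 167.64 = 19914.46
Import duty = 19914.46 × 11% = 2190.59
Buyer bears (B): 808.14 + 6719.19 + 167.64 + 689.03 + 141.16 + 813.83 = 9338.99
Landed cost (B) = invoice 12219.49 + 9338.99 + duty 2190.59 = 23749.07
Difference = |22507.75 − 23749.07| = 1241.32

Supplier A is cheaper by USD 1241.32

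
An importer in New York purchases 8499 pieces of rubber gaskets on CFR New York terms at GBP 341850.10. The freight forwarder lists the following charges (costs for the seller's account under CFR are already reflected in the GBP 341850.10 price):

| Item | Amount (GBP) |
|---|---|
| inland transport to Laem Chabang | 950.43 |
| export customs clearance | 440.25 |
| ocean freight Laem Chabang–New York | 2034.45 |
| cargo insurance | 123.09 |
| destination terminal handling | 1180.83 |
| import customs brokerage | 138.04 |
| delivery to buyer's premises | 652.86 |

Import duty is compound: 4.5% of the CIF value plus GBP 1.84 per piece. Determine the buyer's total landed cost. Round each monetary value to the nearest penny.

CFR: the seller pays costs through ocean freight to the destination port, but not insurance.
Already in the invoice (seller's account under CFR): inland to port, export clearance, freight — exclude.
CIF value = CFR price + insurance = 341850.10 + 123.09 = 341973.19
Ad valorem component: 341973.19 × 4.5% = 15388.79
Specific component: 8499 × 1.84 = 15638.16
Import duty = 15388.79 + 15638.16 = 31026.95
Buyer bears: insurance 123.09 + destination terminal 1180.83 + brokerage 138.04 + delivery 652.86 + duty 31026.95 = 33121.77
Landed cost = invoice 341850.10 + 33121.77 = 374971.87

Total landed cost: GBP 374971.87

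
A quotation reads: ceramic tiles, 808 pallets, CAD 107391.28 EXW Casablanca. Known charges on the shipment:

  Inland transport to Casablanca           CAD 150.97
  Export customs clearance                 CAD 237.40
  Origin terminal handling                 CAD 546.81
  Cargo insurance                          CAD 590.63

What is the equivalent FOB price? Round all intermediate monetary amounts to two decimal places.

FOB price: CAD 108326.46

Not relevant to the conversion: insurance — on the buyer under both terms; not part of either seller's price.
From EXW to FOB, the seller additionally bears: inland to port, export clearance, origin terminal.
FOB price = 107391.28 + 150.97 + 237.40 + 546.81 = 108326.46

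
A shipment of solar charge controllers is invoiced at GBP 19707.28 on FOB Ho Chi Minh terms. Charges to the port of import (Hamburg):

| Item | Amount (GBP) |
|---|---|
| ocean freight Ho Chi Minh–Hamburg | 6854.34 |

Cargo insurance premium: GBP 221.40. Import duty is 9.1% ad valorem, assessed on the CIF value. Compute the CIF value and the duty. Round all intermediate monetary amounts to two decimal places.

CIF value: GBP 26783.02; import duty: GBP 2437.25

CIF = FOB price + freight + insurance
CIF = 19707.28 + 6854.34 + 221.40 = 26783.02
Import duty = 26783.02 × 9.1% = 2437.25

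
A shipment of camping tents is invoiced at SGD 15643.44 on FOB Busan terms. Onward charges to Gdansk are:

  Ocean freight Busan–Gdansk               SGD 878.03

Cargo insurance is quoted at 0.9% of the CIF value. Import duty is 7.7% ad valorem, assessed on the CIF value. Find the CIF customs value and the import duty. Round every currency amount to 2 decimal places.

Let C be the CIF value. C = FOB price + freight + 0.9% × C
C − 0.9% × C = 15643.44 + 878.03
0.991 × C = 16521.47
C = 16521.47 / 0.991 = 16671.51
Insurance premium = 0.9% × 16671.51 = 150.04
Import duty = 16671.51 × 7.7% = 1283.71

CIF value: SGD 16671.51; import duty: SGD 1283.71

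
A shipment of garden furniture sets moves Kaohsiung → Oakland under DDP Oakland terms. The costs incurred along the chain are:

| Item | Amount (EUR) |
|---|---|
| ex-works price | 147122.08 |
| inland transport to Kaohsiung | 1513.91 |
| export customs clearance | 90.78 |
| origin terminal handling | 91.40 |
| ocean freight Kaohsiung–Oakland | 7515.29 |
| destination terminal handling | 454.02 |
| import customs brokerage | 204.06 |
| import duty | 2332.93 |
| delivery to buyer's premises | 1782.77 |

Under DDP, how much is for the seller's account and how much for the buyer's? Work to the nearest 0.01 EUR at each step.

DDP: the seller bears all costs including import duty.
Seller's account: goods 147122.08 + inland to port 1513.91 + export clearance 90.78 + origin terminal 91.40 + freight 7515.29 + destination terminal 454.02 + brokerage 204.06 + duty 2332.93 + delivery 1782.77 = 161107.24
Buyer's account: 0.00

Seller: EUR 161107.24; buyer: EUR 0.00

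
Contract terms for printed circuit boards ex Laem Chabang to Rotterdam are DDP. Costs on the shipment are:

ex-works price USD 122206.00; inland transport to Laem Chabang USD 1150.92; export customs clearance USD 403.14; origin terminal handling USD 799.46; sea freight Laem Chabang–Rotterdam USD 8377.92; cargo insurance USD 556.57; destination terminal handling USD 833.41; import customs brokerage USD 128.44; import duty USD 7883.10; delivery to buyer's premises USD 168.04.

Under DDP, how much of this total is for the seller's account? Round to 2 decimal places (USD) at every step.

Seller's account: USD 142507.00

DDP: the seller bears all costs including import duty.
Seller's account: goods 122206.00 + inland to port 1150.92 + export clearance 403.14 + origin terminal 799.46 + freight 8377.92 + insurance 556.57 + destination terminal 833.41 + brokerage 128.44 + duty 7883.10 + delivery 168.04 = 142507.00
Buyer's account: 0.00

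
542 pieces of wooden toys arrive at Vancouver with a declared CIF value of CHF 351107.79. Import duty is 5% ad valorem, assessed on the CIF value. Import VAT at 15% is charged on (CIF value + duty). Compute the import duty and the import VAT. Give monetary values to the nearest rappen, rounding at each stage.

Import duty = 351107.79 × 5% = 17555.39
VAT base = CIF + duty = 351107.79 + 17555.39 = 368663.18
Import VAT = 368663.18 × 15% = 55299.48

Import duty: CHF 17555.39; import VAT: CHF 55299.48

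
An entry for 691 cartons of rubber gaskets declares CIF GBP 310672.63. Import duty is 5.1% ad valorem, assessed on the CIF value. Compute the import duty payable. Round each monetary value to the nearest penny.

Import duty = 310672.63 × 5.1% = 15844.30

Import duty: GBP 15844.30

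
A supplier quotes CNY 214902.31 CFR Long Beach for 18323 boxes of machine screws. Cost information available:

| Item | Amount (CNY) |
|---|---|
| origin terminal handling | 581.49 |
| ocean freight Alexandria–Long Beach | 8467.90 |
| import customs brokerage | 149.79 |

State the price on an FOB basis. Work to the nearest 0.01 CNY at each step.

FOB price: CNY 206434.41

Not relevant to the conversion: origin terminal — on the seller under both CFR and FOB; already in the CFR price and stays in the FOB price. brokerage — on the buyer under both terms; not part of either seller's price.
From CFR to FOB, the seller no longer bears: freight.
FOB price = 214902.31 − 8467.90 = 206434.41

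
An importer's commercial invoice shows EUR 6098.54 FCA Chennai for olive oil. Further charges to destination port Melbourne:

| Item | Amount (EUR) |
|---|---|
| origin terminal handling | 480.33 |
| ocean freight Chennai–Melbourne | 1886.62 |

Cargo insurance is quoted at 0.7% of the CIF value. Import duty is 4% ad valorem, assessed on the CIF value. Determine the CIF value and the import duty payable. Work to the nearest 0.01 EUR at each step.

Let C be the CIF value. C = FCA price + pre-shipment costs + freight + 0.7% × C
C − 0.7% × C = 6098.54 + 480.33 + 1886.62
0.993 × C = 8465.49
C = 8465.49 / 0.993 = 8525.17
Insurance premium = 0.7% × 8525.17 = 59.68
Import duty = 8525.17 × 4% = 341.01

CIF value: EUR 8525.17; import duty: EUR 341.01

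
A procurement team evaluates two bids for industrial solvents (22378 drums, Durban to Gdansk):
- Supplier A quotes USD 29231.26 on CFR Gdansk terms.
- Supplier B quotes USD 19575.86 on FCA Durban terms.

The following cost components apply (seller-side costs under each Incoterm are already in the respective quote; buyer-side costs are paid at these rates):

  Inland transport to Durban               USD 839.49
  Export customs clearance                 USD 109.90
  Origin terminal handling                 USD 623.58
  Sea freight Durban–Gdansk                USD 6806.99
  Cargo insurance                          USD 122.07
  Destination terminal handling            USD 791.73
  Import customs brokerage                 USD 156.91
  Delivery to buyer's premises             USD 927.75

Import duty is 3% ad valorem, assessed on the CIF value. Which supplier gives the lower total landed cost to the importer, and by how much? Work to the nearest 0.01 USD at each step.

Supplier B is cheaper by USD 2291.57

Supplier A (CFR):
CIF value = CFR price + insurance = 29231.26 + 122.07 = 29353.33
Import duty = 29353.33 × 3% = 880.60
Buyer bears (A): 122.07 + 791.73 + 156.91 + 927.75 = 1998.46
Landed cost (A) = invoice 29231.26 + 1998.46 + duty 880.60 = 32110.32
Supplier B (FCA):
CIF value = FCA price + origin terminal + freight + insurance = 19575.86 + 623.58 + 6806.99 + 122.07 = 27128.50
Import duty = 27128.50 × 3% = 813.86
Buyer bears (B): 623.58 + 6806.99 + 122.07 + 791.73 + 156.91 + 927.75 = 9429.03
Landed cost (B) = invoice 19575.86 + 9429.03 + duty 813.86 = 29818.75
Difference = |32110.32 − 29818.75| = 2291.57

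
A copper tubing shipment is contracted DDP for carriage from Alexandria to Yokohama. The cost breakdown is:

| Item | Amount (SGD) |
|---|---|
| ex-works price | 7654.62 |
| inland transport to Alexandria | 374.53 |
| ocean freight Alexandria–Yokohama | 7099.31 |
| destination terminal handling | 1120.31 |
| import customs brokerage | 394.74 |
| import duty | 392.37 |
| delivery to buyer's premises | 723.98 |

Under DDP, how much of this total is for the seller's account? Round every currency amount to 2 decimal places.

DDP: the seller bears all costs including import duty.
Seller's account: goods 7654.62 + inland to port 374.53 + freight 7099.31 + destination terminal 1120.31 + brokerage 394.74 + duty 392.37 + delivery 723.98 = 17759.86
Buyer's account: 0.00

Seller's account: SGD 17759.86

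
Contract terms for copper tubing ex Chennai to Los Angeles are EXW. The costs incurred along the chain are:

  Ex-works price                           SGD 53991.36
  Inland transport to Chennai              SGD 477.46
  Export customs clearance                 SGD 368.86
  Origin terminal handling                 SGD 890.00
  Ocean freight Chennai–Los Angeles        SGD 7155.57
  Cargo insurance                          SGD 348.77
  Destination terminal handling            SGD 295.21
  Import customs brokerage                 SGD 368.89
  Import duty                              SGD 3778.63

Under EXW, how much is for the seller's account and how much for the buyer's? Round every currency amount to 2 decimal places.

Seller: SGD 53991.36; buyer: SGD 13683.39

EXW: the seller makes goods available at their premises; the buyer bears all onward costs.
Seller's account: goods 53991.36 = 53991.36
Buyer's account: inland to port 477.46 + export clearance 368.86 + origin terminal 890.00 + freight 7155.57 + insurance 348.77 + destination terminal 295.21 + brokerage 368.89 + duty 3778.63 = 13683.39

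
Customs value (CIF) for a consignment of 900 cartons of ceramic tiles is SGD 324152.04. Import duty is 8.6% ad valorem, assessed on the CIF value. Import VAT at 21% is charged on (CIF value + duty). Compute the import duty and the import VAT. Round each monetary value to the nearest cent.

Import duty: SGD 27877.08; import VAT: SGD 73926.12

Import duty = 324152.04 × 8.6% = 27877.08
VAT base = CIF + duty = 324152.04 + 27877.08 = 352029.12
Import VAT = 352029.12 × 21% = 73926.12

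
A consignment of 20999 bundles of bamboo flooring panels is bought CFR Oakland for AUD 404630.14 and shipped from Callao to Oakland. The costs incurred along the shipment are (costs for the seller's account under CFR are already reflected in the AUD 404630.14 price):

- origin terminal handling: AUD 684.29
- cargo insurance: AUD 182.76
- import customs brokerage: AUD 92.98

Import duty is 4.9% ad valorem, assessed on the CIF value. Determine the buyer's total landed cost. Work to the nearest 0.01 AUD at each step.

Total landed cost: AUD 424741.71

CFR: the seller pays costs through ocean freight to the destination port, but not insurance.
Already in the invoice (seller's account under CFR): origin terminal — exclude.
CIF value = CFR price + insurance = 404630.14 + 182.76 = 404812.90
Import duty = 404812.90 × 4.9% = 19835.83
Buyer bears: insurance 182.76 + brokerage 92.98 + duty 19835.83 = 20111.57
Landed cost = invoice 404630.14 + 20111.57 = 424741.71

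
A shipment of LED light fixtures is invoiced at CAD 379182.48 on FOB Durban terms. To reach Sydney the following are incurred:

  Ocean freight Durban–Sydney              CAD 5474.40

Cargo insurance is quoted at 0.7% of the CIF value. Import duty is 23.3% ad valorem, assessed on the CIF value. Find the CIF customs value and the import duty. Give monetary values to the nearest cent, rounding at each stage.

Let C be the CIF value. C = FOB price + freight + 0.7% × C
C − 0.7% × C = 379182.48 + 5474.40
0.993 × C = 384656.88
C = 384656.88 / 0.993 = 387368.46
Insurance premium = 0.7% × 387368.46 = 2711.58
Import duty = 387368.46 × 23.3% = 90256.85

CIF value: CAD 387368.46; import duty: CAD 90256.85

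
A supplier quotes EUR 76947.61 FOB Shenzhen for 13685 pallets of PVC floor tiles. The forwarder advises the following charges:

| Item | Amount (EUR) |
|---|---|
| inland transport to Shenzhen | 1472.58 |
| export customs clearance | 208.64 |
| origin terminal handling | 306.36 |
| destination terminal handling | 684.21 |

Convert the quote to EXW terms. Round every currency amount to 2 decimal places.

Not relevant to the conversion: destination terminal — on the buyer under both terms; not part of either seller's price.
From FOB to EXW, the seller no longer bears: inland to port, export clearance, origin terminal.
EXW price = 76947.61 − 1472.58 − 208.64 − 306.36 = 74960.03

EXW price: EUR 74960.03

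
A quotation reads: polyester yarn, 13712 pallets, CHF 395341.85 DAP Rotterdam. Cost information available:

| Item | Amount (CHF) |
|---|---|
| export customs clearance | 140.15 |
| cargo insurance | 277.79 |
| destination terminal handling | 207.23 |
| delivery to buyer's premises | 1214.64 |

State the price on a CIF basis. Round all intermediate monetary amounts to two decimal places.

Not relevant to the conversion: insurance, export clearance — on the seller under both DAP and CIF; already in the DAP price and stays in the CIF price.
From DAP to CIF, the seller no longer bears: destination terminal, delivery.
CIF price = 395341.85 − 207.23 − 1214.64 = 393919.98

CIF price: CHF 393919.98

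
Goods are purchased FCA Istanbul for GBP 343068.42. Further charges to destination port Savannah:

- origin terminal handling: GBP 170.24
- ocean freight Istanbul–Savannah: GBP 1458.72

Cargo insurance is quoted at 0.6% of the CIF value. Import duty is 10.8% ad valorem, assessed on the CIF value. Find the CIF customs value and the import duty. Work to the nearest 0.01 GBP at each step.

Let C be the CIF value. C = FCA price + pre-shipment costs + freight + 0.6% × C
C − 0.6% × C = 343068.42 + 170.24 + 1458.72
0.994 × C = 344697.38
C = 344697.38 / 0.994 = 346778.05
Insurance premium = 0.6% × 346778.05 = 2080.67
Import duty = 346778.05 × 10.8% = 37452.03

CIF value: GBP 346778.05; import duty: GBP 37452.03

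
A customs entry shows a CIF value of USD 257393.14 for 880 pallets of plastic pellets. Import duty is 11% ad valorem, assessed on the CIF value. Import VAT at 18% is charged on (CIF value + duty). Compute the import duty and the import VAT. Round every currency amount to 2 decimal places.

Import duty = 257393.14 × 11% = 28313.25
VAT base = CIF + duty = 257393.14 + 28313.25 = 285706.39
Import VAT = 285706.39 × 18% = 51427.15

Import duty: USD 28313.25; import VAT: USD 51427.15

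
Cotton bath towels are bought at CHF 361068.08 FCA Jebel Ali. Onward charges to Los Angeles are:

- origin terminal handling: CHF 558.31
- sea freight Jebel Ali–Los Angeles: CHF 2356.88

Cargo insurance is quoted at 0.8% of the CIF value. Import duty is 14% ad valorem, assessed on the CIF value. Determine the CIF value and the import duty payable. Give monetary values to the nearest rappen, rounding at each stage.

CIF value: CHF 366918.62; import duty: CHF 51368.61

Let C be the CIF value. C = FCA price + pre-shipment costs + freight + 0.8% × C
C − 0.8% × C = 361068.08 + 558.31 + 2356.88
0.992 × C = 363983.27
C = 363983.27 / 0.992 = 366918.62
Insurance premium = 0.8% × 366918.62 = 2935.35
Import duty = 366918.62 × 14% = 51368.61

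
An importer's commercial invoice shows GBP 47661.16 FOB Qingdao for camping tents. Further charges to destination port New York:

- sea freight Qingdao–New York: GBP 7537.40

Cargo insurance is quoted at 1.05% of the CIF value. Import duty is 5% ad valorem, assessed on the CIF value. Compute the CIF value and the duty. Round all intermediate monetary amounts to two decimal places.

Let C be the CIF value. C = FOB price + freight + 1.05% × C
C − 1.05% × C = 47661.16 + 7537.40
0.9895 × C = 55198.56
C = 55198.56 / 0.9895 = 55784.30
Insurance premium = 1.05% × 55784.30 = 585.74
Import duty = 55784.30 × 5% = 2789.22

CIF value: GBP 55784.30; import duty: GBP 2789.22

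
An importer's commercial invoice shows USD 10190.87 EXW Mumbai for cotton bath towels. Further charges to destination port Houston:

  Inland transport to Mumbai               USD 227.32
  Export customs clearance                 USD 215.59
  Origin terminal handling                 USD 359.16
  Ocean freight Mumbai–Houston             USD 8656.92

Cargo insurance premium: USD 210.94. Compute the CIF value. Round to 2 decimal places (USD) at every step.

CIF = EXW price + pre-shipment costs + freight + insurance
CIF = 10190.87 + 227.32 + 215.59 + 359.16 + 8656.92 + 210.94 = 19860.80

CIF value: USD 19860.80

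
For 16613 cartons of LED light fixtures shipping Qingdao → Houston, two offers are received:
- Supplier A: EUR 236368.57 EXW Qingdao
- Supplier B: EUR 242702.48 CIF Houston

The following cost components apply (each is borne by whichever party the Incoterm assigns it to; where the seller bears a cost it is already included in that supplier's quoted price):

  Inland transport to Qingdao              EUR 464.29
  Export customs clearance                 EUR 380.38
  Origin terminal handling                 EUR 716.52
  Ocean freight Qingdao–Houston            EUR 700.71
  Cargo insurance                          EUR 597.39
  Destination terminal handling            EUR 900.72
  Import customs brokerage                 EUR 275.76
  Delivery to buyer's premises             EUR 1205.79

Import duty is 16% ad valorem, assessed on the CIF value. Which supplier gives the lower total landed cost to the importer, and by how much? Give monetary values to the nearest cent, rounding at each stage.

Supplier A is cheaper by EUR 4030.56

Supplier A (EXW):
CIF value = EXW price + inland to port + export clearance + origin terminal + freight + insurance = 236368.57 + 464.29 + 380.38 + 716.52 + 700.71 + 597.39 = 239227.86
Import duty = 239227.86 × 16% = 38276.46
Buyer bears (A): 464.29 + 380.38 + 716.52 + 700.71 + 597.39 + 900.72 + 275.76 + 1205.79 = 5241.56
Landed cost (A) = invoice 236368.57 + 5241.56 + duty 38276.46 = 279886.59
Supplier B (CIF):
The CIF price already equals the CIF value: 242702.48
Import duty = 242702.48 × 16% = 38832.40
Buyer bears (B): 900.72 + 275.76 + 1205.79 = 2382.27
Landed cost (B) = invoice 242702.48 + 2382.27 + duty 38832.40 = 283917.15
Difference = |279886.59 − 283917.15| = 4030.56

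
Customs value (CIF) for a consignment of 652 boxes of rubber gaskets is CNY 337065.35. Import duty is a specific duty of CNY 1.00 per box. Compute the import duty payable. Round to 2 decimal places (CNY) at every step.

Import duty: CNY 652.00

Import duty = 652 × 1.00 = 652.00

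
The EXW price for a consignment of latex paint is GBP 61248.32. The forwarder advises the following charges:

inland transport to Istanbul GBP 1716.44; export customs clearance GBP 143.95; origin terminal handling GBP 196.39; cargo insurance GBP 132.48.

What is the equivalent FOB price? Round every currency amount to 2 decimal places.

Not relevant to the conversion: insurance — on the buyer under both terms; not part of either seller's price.
From EXW to FOB, the seller additionally bears: inland to port, export clearance, origin terminal.
FOB price = 61248.32 + 1716.44 + 143.95 + 196.39 = 63305.10

FOB price: GBP 63305.10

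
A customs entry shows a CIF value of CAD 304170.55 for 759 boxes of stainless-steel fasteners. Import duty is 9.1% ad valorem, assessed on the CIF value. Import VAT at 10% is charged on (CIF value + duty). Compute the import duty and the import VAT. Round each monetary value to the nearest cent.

Import duty: CAD 27679.52; import VAT: CAD 33185.01

Import duty = 304170.55 × 9.1% = 27679.52
VAT base = CIF + duty = 304170.55 + 27679.52 = 331850.07
Import VAT = 331850.07 × 10% = 33185.01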